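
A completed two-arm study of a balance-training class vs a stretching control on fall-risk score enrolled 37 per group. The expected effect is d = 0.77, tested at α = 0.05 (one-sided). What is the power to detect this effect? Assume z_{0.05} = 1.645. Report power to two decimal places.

For two equal groups, power = Φ(d·√(n/2) − z_{α}).
d·√(n/2) = 0.77 × √(37/2) = 0.77 × 4.301 = 3.312.
z_β = 3.312 − 1.645 = 1.667.
Power = Φ(1.667) = 0.952.

power ≈ 0.95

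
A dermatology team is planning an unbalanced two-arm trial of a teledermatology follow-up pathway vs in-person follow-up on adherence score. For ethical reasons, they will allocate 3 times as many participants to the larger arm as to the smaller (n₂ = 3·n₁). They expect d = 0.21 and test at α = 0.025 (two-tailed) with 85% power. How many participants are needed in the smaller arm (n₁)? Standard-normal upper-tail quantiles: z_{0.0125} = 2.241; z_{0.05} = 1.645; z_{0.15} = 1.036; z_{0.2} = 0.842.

n₁ = 325

With allocation ratio k = n₂/n₁ = 3, Var(x̄₁−x̄₂) = σ²(1/n₁ + 1/(k·n₁)) = σ²·(k+1)/(k·n₁).
So n₁ = (1 + 1/k)·((z_{α/2} + z_β)/d)² = 1.333 × (3.277/0.21)².
n₁ = 1.333 × 243.51 = 324.7.
Round up: n₁ = 325, giving n₂ = 3 × 325 = 975.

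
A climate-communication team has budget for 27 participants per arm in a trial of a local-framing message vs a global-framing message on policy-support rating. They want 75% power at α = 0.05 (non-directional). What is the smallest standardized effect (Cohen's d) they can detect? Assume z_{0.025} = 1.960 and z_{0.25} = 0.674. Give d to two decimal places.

d_min ≈ 0.72

For two independent groups of n = 27 each: d_min = (z_{α/2} + z_β)·√(2/n).
z-sum = 1.960 + 0.674 = 2.634.
d_min = 2.634 × √(2/27) = 2.634 × 0.2722 = 0.717.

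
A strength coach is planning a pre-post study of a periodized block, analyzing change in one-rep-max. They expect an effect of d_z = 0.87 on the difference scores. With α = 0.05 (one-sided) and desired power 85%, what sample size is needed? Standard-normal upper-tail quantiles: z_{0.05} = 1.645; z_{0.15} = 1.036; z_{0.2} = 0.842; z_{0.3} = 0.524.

n = 10 pairs

For a paired (one-sample on differences) test: n = ((z_{α} + z_β) / d)².
z_{α} + z_β = 1.645 + 1.036 = 2.681.
n = (2.681 / 0.87)² = 3.082² = 9.50.
Round up.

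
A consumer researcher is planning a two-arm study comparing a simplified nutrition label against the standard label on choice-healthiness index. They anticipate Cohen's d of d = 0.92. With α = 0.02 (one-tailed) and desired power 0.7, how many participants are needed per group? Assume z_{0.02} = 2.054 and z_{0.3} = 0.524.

For two independent groups with equal n: n = 2·((z_{α} + z_β) / d)².
z_{α} + z_β = 2.054 + 0.524 = 2.578.
n = 2 × (2.578 / 0.92)² = 2 × 2.802² = 2 × 7.85 = 15.7.
Round up to the next whole participant.

n = 16 per group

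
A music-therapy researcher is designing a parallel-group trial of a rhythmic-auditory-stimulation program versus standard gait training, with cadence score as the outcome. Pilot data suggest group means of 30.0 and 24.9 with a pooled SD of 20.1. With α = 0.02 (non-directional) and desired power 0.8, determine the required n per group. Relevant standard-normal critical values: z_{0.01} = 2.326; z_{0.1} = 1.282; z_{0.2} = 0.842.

n = 312 per group

Cohen's d = |M₁ − M₂| / SD_pooled = |30.0 − 24.9| / 20.1 = 5.1 / 20.1 = 0.254.
For two independent groups with equal n: n = 2·((z_{α/2} + z_β) / d)².
z_{α/2} + z_β = 2.326 + 0.842 = 3.168.
n = 2 × (3.168 / 0.254)² = 2 × 12.472² = 2 × 155.56 = 311.1.
Round up to the next whole participant.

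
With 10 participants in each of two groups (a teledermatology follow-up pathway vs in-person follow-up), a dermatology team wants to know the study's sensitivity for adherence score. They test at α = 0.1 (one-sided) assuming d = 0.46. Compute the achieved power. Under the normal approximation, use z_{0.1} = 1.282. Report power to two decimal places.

For two equal groups, power = Φ(d·√(n/2) − z_{α}).
d·√(n/2) = 0.46 × √(10/2) = 0.46 × 2.236 = 1.029.
z_β = 1.029 − 1.282 = -0.253.
Power = Φ(-0.253) = 0.400.

power ≈ 0.40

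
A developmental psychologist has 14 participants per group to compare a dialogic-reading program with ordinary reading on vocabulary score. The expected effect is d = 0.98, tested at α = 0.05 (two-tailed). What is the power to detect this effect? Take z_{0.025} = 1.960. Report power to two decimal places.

power ≈ 0.74

For two equal groups, power = Φ(d·√(n/2) − z_{α/2}).
d·√(n/2) = 0.98 × √(14/2) = 0.98 × 2.646 = 2.593.
z_β = 2.593 − 1.960 = 0.633.
Power = Φ(0.633) = 0.737.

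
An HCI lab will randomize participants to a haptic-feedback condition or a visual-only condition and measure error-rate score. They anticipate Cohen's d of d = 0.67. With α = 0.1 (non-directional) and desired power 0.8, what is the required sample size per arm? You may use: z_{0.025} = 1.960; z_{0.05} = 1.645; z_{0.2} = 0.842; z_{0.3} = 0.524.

n = 28 per group

For two independent groups with equal n: n = 2·((z_{α/2} + z_β) / d)².
z_{α/2} + z_β = 1.645 + 0.842 = 2.487.
n = 2 × (2.487 / 0.67)² = 2 × 3.712² = 2 × 13.78 = 27.6.
Round up to the next whole participant.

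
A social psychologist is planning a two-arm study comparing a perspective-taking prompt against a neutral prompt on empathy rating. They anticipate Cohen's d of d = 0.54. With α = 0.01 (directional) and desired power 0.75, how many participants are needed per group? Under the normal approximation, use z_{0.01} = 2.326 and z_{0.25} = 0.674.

For two independent groups with equal n: n = 2·((z_{α} + z_β) / d)².
z_{α} + z_β = 2.326 + 0.674 = 3.000.
n = 2 × (3.000 / 0.54)² = 2 × 5.556² = 2 × 30.86 = 61.7.
Round up to the next whole participant.

n = 62 per group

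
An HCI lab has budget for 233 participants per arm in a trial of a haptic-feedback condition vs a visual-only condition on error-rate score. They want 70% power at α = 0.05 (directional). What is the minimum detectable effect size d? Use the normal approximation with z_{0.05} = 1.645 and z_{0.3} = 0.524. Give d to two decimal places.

d_min ≈ 0.20

For two independent groups of n = 233 each: d_min = (z_{α} + z_β)·√(2/n).
z-sum = 1.645 + 0.524 = 2.169.
d_min = 2.169 × √(2/233) = 2.169 × 0.0926 = 0.201.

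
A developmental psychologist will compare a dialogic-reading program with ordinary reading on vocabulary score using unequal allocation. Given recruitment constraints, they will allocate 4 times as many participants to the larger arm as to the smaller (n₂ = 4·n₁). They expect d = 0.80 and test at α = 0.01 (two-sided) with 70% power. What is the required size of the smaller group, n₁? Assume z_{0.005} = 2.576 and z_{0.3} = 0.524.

n₁ = 19

With allocation ratio k = n₂/n₁ = 4, Var(x̄₁−x̄₂) = σ²(1/n₁ + 1/(k·n₁)) = σ²·(k+1)/(k·n₁).
So n₁ = (1 + 1/k)·((z_{α/2} + z_β)/d)² = 1.250 × (3.100/0.80)².
n₁ = 1.250 × 15.02 = 18.8.
Round up: n₁ = 19, giving n₂ = 4 × 19 = 76.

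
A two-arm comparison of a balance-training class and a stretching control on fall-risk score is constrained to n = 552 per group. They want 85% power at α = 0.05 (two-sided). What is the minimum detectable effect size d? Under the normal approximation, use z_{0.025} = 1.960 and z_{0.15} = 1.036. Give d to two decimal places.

d_min ≈ 0.18

For two independent groups of n = 552 each: d_min = (z_{α/2} + z_β)·√(2/n).
z-sum = 1.960 + 1.036 = 2.996.
d_min = 2.996 × √(2/552) = 2.996 × 0.0602 = 0.180.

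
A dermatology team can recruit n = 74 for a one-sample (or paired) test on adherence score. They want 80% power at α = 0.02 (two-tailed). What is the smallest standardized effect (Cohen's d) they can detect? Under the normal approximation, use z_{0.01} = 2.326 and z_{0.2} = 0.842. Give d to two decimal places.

d_min ≈ 0.37

For a single sample (or paired design) of n = 74: d_min = (z_{α/2} + z_β)/√n.
z-sum = 2.326 + 0.842 = 3.168.
d_min = 3.168 / √74 = 3.168 / 8.602 = 0.368.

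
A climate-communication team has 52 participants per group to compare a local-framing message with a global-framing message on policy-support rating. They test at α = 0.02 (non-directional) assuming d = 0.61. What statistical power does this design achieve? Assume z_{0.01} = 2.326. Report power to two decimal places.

For two equal groups, power = Φ(d·√(n/2) − z_{α/2}).
d·√(n/2) = 0.61 × √(52/2) = 0.61 × 5.099 = 3.110.
z_β = 3.110 − 2.326 = 0.784.
Power = Φ(0.784) = 0.784.

power ≈ 0.78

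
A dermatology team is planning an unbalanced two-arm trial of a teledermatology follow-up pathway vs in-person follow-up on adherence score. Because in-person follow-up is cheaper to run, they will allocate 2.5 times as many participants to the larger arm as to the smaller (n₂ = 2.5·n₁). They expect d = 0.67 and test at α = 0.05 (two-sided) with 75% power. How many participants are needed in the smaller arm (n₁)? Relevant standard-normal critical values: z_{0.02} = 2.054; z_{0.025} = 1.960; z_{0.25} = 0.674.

With allocation ratio k = n₂/n₁ = 2.5, Var(x̄₁−x̄₂) = σ²(1/n₁ + 1/(k·n₁)) = σ²·(k+1)/(k·n₁).
So n₁ = (1 + 1/k)·((z_{α/2} + z_β)/d)² = 1.400 × (2.634/0.67)².
n₁ = 1.400 × 15.46 = 21.6.
Round up: n₁ = 22, giving n₂ = 2.5 × 22 = 55.

n₁ = 22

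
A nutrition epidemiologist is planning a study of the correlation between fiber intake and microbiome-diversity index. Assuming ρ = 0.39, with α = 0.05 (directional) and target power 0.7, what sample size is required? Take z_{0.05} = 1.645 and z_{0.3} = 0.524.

n = 31

Fisher's z: C = ½·ln((1+r)/(1−r)) = ½·ln(2.2787) = 0.4118.
n = ((z_{α} + z_β)/C)² + 3.
(1.645 + 0.524) / 0.4118 = 2.169 / 0.4118 = 5.267.
n = 5.267² + 3 = 27.74 + 3 = 30.7.
Round up.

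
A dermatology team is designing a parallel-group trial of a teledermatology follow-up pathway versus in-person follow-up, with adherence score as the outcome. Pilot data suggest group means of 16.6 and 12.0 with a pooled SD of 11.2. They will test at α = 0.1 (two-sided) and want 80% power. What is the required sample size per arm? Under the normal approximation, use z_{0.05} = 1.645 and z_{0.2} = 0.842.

Cohen's d = |M₁ − M₂| / SD_pooled = |16.6 − 12.0| / 11.2 = 4.6 / 11.2 = 0.411.
For two independent groups with equal n: n = 2·((z_{α/2} + z_β) / d)².
z_{α/2} + z_β = 1.645 + 0.842 = 2.487.
n = 2 × (2.487 / 0.411)² = 2 × 6.051² = 2 × 36.62 = 73.2.
Round up to the next whole participant.

n = 74 per group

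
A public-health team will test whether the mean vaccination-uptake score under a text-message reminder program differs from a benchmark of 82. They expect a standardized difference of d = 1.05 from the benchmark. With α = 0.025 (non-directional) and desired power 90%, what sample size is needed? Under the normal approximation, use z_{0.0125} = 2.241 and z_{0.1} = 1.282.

For a one-sample test: n = ((z_{α/2} + z_β) / d)².
z_{α/2} + z_β = 2.241 + 1.282 = 3.523.
n = (3.523 / 1.05)² = 3.355² = 11.26.
Round up.

n = 12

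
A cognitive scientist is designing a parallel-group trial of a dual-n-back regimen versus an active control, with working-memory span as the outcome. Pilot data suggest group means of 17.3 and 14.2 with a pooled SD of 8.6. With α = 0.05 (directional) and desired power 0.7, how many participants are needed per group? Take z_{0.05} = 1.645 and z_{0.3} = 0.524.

n = 73 per group

Cohen's d = |M₁ − M₂| / SD_pooled = |17.3 − 14.2| / 8.6 = 3.1 / 8.6 = 0.360.
For two independent groups with equal n: n = 2·((z_{α} + z_β) / d)².
z_{α} + z_β = 1.645 + 0.524 = 2.169.
n = 2 × (2.169 / 0.360)² = 2 × 6.025² = 2 × 36.30 = 72.6.
Round up to the next whole participant.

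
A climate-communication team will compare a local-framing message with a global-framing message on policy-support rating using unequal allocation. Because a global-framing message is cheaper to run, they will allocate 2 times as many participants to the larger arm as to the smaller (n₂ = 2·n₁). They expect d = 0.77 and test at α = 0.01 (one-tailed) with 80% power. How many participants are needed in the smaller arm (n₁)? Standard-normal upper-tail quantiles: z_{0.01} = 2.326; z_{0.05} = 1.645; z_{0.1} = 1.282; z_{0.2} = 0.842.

n₁ = 26

With allocation ratio k = n₂/n₁ = 2, Var(x̄₁−x̄₂) = σ²(1/n₁ + 1/(k·n₁)) = σ²·(k+1)/(k·n₁).
So n₁ = (1 + 1/k)·((z_{α} + z_β)/d)² = 1.500 × (3.168/0.77)².
n₁ = 1.500 × 16.93 = 25.4.
Round up: n₁ = 26, giving n₂ = 2 × 26 = 52.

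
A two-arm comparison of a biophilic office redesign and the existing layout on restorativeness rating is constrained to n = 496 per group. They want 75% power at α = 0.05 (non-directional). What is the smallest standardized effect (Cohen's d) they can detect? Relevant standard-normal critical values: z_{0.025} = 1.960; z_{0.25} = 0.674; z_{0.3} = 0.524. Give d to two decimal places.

For two independent groups of n = 496 each: d_min = (z_{α/2} + z_β)·√(2/n).
z-sum = 1.960 + 0.674 = 2.634.
d_min = 2.634 × √(2/496) = 2.634 × 0.0635 = 0.167.

d_min ≈ 0.17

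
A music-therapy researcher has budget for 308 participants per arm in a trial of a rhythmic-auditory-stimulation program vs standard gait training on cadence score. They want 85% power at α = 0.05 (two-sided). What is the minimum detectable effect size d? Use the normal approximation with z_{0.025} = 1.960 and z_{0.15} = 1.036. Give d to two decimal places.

For two independent groups of n = 308 each: d_min = (z_{α/2} + z_β)·√(2/n).
z-sum = 1.960 + 1.036 = 2.996.
d_min = 2.996 × √(2/308) = 2.996 × 0.0806 = 0.241.

d_min ≈ 0.24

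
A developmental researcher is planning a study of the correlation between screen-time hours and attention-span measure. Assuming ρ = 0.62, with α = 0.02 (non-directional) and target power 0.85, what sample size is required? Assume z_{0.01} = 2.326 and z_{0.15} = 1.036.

Fisher's z: C = ½·ln((1+r)/(1−r)) = ½·ln(4.2632) = 0.7250.
n = ((z_{α/2} + z_β)/C)² + 3.
(2.326 + 1.036) / 0.7250 = 3.362 / 0.7250 = 4.637.
n = 4.637² + 3 = 21.50 + 3 = 24.5.
Round up.

n = 25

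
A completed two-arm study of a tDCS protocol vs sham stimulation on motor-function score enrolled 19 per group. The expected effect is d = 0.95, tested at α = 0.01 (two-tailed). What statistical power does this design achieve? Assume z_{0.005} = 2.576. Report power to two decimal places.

For two equal groups, power = Φ(d·√(n/2) − z_{α/2}).
d·√(n/2) = 0.95 × √(19/2) = 0.95 × 3.082 = 2.928.
z_β = 2.928 − 2.576 = 0.352.
Power = Φ(0.352) = 0.638.

power ≈ 0.64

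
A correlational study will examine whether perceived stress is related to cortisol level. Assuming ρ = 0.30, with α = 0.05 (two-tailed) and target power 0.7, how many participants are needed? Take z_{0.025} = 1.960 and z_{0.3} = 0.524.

n = 68

Fisher's z: C = ½·ln((1+r)/(1−r)) = ½·ln(1.8571) = 0.3095.
n = ((z_{α/2} + z_β)/C)² + 3.
(1.960 + 0.524) / 0.3095 = 2.484 / 0.3095 = 8.026.
n = 8.026² + 3 = 64.41 + 3 = 67.4.
Round up.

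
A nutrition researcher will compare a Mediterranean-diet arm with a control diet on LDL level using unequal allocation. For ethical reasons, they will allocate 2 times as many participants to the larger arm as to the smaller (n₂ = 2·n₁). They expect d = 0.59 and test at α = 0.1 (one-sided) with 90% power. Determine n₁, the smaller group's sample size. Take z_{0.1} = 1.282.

With allocation ratio k = n₂/n₁ = 2, Var(x̄₁−x̄₂) = σ²(1/n₁ + 1/(k·n₁)) = σ²·(k+1)/(k·n₁).
So n₁ = (1 + 1/k)·((z_{α} + z_β)/d)² = 1.500 × (2.564/0.59)².
n₁ = 1.500 × 18.89 = 28.3.
Round up: n₁ = 29, giving n₂ = 2 × 29 = 58.

n₁ = 29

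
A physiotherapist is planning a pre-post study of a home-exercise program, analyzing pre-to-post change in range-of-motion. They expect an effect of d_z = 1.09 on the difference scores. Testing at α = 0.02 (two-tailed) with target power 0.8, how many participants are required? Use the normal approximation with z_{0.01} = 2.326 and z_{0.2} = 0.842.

For a paired (one-sample on differences) test: n = ((z_{α/2} + z_β) / d)².
z_{α/2} + z_β = 2.326 + 0.842 = 3.168.
n = (3.168 / 1.09)² = 2.906² = 8.45.
Round up.

n = 9 pairs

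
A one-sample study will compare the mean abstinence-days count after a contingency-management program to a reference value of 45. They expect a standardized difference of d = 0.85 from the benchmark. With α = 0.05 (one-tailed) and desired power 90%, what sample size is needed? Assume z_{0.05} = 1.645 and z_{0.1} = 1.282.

For a one-sample test: n = ((z_{α} + z_β) / d)².
z_{α} + z_β = 1.645 + 1.282 = 2.927.
n = (2.927 / 0.85)² = 3.444² = 11.86.
Round up.

n = 12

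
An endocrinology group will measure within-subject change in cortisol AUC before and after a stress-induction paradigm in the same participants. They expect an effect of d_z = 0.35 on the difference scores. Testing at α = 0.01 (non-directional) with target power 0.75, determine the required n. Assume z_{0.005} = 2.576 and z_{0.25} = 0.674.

For a paired (one-sample on differences) test: n = ((z_{α/2} + z_β) / d)².
z_{α/2} + z_β = 2.576 + 0.674 = 3.250.
n = (3.250 / 0.35)² = 9.286² = 86.22.
Round up.

n = 87 pairs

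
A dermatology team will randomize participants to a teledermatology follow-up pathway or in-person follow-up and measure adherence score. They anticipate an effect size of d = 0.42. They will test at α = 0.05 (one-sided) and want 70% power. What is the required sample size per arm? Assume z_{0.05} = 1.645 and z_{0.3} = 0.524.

For two independent groups with equal n: n = 2·((z_{α} + z_β) / d)².
z_{α} + z_β = 1.645 + 0.524 = 2.169.
n = 2 × (2.169 / 0.42)² = 2 × 5.164² = 2 × 26.67 = 53.3.
Round up to the next whole participant.

n = 54 per group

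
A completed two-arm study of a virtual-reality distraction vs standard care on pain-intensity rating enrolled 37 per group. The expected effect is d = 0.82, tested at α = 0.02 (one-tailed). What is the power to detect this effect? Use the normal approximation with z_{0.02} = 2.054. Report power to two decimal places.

power ≈ 0.93

For two equal groups, power = Φ(d·√(n/2) − z_{α}).
d·√(n/2) = 0.82 × √(37/2) = 0.82 × 4.301 = 3.527.
z_β = 3.527 − 2.054 = 1.473.
Power = Φ(1.473) = 0.930.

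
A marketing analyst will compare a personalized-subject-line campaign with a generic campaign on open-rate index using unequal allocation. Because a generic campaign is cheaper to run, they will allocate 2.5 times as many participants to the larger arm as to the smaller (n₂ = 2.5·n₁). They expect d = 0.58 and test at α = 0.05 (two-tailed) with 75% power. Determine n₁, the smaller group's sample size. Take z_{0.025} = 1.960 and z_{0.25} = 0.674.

n₁ = 29

With allocation ratio k = n₂/n₁ = 2.5, Var(x̄₁−x̄₂) = σ²(1/n₁ + 1/(k·n₁)) = σ²·(k+1)/(k·n₁).
So n₁ = (1 + 1/k)·((z_{α/2} + z_β)/d)² = 1.400 × (2.634/0.58)².
n₁ = 1.400 × 20.62 = 28.9.
Round up: n₁ = 29, giving n₂ = ⌈2.5 × 29⌉ = ⌈72.5⌉ = 73.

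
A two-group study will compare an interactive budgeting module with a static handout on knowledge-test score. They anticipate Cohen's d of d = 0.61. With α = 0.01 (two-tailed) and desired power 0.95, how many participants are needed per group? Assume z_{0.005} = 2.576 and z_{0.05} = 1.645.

n = 96 per group

For two independent groups with equal n: n = 2·((z_{α/2} + z_β) / d)².
z_{α/2} + z_β = 2.576 + 1.645 = 4.221.
n = 2 × (4.221 / 0.61)² = 2 × 6.920² = 2 × 47.88 = 95.8.
Round up to the next whole participant.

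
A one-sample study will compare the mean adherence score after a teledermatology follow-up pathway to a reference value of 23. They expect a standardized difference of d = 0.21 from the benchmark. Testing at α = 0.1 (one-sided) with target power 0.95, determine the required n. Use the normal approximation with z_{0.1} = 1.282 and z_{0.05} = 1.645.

For a one-sample test: n = ((z_{α} + z_β) / d)².
z_{α} + z_β = 1.282 + 1.645 = 2.927.
n = (2.927 / 0.21)² = 13.938² = 194.27.
Round up.

n = 195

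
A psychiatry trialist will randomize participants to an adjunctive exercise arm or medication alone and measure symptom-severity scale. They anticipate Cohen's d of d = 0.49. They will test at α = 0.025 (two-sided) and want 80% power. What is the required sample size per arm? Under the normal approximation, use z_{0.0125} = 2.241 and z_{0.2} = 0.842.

For two independent groups with equal n: n = 2·((z_{α/2} + z_β) / d)².
z_{α/2} + z_β = 2.241 + 0.842 = 3.083.
n = 2 × (3.083 / 0.49)² = 2 × 6.292² = 2 × 39.59 = 79.2.
Round up to the next whole participant.

n = 80 per group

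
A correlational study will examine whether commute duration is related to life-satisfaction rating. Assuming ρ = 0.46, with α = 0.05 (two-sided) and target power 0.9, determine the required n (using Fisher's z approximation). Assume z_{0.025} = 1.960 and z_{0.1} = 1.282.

Fisher's z: C = ½·ln((1+r)/(1−r)) = ½·ln(2.7037) = 0.4973.
n = ((z_{α/2} + z_β)/C)² + 3.
(1.960 + 1.282) / 0.4973 = 3.242 / 0.4973 = 6.519.
n = 6.519² + 3 = 42.50 + 3 = 45.5.
Round up.

n = 46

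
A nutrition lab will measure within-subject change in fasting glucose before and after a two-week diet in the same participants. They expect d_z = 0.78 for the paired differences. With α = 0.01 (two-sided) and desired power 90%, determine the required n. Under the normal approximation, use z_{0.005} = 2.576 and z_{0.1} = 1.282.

n = 25 pairs

For a paired (one-sample on differences) test: n = ((z_{α/2} + z_β) / d)².
z_{α/2} + z_β = 2.576 + 1.282 = 3.858.
n = (3.858 / 0.78)² = 4.946² = 24.46.
Round up.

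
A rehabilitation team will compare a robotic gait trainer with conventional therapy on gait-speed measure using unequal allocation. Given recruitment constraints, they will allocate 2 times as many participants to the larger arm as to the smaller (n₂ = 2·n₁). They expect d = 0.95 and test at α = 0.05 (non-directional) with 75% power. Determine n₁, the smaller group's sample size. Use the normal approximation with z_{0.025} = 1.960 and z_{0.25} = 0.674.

With allocation ratio k = n₂/n₁ = 2, Var(x̄₁−x̄₂) = σ²(1/n₁ + 1/(k·n₁)) = σ²·(k+1)/(k·n₁).
So n₁ = (1 + 1/k)·((z_{α/2} + z_β)/d)² = 1.500 × (2.634/0.95)².
n₁ = 1.500 × 7.69 = 11.5.
Round up: n₁ = 12, giving n₂ = 2 × 12 = 24.

n₁ = 12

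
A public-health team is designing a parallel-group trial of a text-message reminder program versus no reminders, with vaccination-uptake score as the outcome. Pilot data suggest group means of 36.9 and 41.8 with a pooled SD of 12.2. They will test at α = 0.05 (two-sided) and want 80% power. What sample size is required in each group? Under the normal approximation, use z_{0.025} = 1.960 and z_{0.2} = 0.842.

n = 98 per group

Cohen's d = |M₁ − M₂| / SD_pooled = |36.9 − 41.8| / 12.2 = 4.9 / 12.2 = 0.402.
For two independent groups with equal n: n = 2·((z_{α/2} + z_β) / d)².
z_{α/2} + z_β = 1.960 + 0.842 = 2.802.
n = 2 × (2.802 / 0.402)² = 2 × 6.970² = 2 × 48.58 = 97.2.
Round up to the next whole participant.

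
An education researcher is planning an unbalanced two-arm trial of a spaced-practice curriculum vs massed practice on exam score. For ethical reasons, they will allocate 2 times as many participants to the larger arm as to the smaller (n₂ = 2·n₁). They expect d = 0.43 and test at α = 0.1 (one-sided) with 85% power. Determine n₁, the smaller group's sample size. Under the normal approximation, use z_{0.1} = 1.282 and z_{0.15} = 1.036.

n₁ = 44

With allocation ratio k = n₂/n₁ = 2, Var(x̄₁−x̄₂) = σ²(1/n₁ + 1/(k·n₁)) = σ²·(k+1)/(k·n₁).
So n₁ = (1 + 1/k)·((z_{α} + z_β)/d)² = 1.500 × (2.318/0.43)².
n₁ = 1.500 × 29.06 = 43.6.
Round up: n₁ = 44, giving n₂ = 2 × 44 = 88.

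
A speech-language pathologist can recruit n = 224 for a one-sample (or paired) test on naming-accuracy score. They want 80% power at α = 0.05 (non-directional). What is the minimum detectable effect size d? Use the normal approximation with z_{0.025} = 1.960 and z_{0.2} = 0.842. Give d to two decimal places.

For a single sample (or paired design) of n = 224: d_min = (z_{α/2} + z_β)/√n.
z-sum = 1.960 + 0.842 = 2.802.
d_min = 2.802 / √224 = 2.802 / 14.967 = 0.187.

d_min ≈ 0.19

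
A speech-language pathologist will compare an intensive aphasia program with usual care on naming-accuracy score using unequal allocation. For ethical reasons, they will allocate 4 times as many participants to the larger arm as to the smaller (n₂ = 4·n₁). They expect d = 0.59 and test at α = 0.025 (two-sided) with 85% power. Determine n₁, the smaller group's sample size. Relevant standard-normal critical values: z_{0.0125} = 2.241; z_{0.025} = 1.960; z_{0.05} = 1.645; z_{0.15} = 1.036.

With allocation ratio k = n₂/n₁ = 4, Var(x̄₁−x̄₂) = σ²(1/n₁ + 1/(k·n₁)) = σ²·(k+1)/(k·n₁).
So n₁ = (1 + 1/k)·((z_{α/2} + z_β)/d)² = 1.250 × (3.277/0.59)².
n₁ = 1.250 × 30.85 = 38.6.
Round up: n₁ = 39, giving n₂ = 4 × 39 = 156.

n₁ = 39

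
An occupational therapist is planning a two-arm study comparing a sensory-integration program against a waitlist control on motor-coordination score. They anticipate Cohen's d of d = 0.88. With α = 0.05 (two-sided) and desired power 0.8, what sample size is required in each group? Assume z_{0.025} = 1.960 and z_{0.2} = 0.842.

n = 21 per group

For two independent groups with equal n: n = 2·((z_{α/2} + z_β) / d)².
z_{α/2} + z_β = 1.960 + 0.842 = 2.802.
n = 2 × (2.802 / 0.88)² = 2 × 3.184² = 2 × 10.14 = 20.3.
Round up to the next whole participant.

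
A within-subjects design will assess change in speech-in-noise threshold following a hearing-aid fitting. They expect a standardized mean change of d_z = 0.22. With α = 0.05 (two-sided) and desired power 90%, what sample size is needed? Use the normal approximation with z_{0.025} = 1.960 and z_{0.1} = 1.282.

For a paired (one-sample on differences) test: n = ((z_{α/2} + z_β) / d)².
z_{α/2} + z_β = 1.960 + 1.282 = 3.242.
n = (3.242 / 0.22)² = 14.736² = 217.16.
Round up.

n = 218 pairs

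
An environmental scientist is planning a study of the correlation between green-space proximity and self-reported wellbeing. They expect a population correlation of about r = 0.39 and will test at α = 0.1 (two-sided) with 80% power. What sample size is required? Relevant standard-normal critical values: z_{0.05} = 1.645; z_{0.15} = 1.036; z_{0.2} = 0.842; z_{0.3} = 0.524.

Fisher's z: C = ½·ln((1+r)/(1−r)) = ½·ln(2.2787) = 0.4118.
n = ((z_{α/2} + z_β)/C)² + 3.
(1.645 + 0.842) / 0.4118 = 2.487 / 0.4118 = 6.039.
n = 6.039² + 3 = 36.47 + 3 = 39.5.
Round up.

n = 40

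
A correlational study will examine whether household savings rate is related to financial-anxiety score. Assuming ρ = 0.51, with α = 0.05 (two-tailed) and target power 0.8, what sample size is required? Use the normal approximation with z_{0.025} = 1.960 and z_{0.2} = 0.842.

Fisher's z: C = ½·ln((1+r)/(1−r)) = ½·ln(3.0816) = 0.5627.
n = ((z_{α/2} + z_β)/C)² + 3.
(1.960 + 0.842) / 0.5627 = 2.802 / 0.5627 = 4.980.
n = 4.980² + 3 = 24.80 + 3 = 27.8.
Round up.

n = 28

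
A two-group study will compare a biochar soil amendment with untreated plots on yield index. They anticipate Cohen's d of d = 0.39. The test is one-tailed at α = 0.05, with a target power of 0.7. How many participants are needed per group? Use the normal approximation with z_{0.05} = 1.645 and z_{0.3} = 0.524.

For two independent groups with equal n: n = 2·((z_{α} + z_β) / d)².
z_{α} + z_β = 1.645 + 0.524 = 2.169.
n = 2 × (2.169 / 0.39)² = 2 × 5.562² = 2 × 30.93 = 61.9.
Round up to the next whole participant.

n = 62 per group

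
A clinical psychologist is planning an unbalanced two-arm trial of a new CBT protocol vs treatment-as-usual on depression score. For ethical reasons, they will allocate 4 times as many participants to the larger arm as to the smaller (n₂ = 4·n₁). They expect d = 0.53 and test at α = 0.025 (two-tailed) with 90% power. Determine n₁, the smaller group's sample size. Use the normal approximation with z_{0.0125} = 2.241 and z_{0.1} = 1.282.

With allocation ratio k = n₂/n₁ = 4, Var(x̄₁−x̄₂) = σ²(1/n₁ + 1/(k·n₁)) = σ²·(k+1)/(k·n₁).
So n₁ = (1 + 1/k)·((z_{α/2} + z_β)/d)² = 1.250 × (3.523/0.53)².
n₁ = 1.250 × 44.18 = 55.2.
Round up: n₁ = 56, giving n₂ = 4 × 56 = 224.

n₁ = 56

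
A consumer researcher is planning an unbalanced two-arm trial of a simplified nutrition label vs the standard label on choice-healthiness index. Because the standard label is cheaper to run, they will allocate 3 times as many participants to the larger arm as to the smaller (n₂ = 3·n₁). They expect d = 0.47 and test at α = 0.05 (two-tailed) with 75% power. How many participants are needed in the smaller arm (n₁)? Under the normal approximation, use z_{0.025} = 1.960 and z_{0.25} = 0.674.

With allocation ratio k = n₂/n₁ = 3, Var(x̄₁−x̄₂) = σ²(1/n₁ + 1/(k·n₁)) = σ²·(k+1)/(k·n₁).
So n₁ = (1 + 1/k)·((z_{α/2} + z_β)/d)² = 1.333 × (2.634/0.47)².
n₁ = 1.333 × 31.41 = 41.9.
Round up: n₁ = 42, giving n₂ = 3 × 42 = 126.

n₁ = 42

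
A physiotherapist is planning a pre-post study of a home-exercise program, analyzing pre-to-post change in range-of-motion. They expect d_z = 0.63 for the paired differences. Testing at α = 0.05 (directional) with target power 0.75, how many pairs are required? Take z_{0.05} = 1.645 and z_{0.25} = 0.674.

For a paired (one-sample on differences) test: n = ((z_{α} + z_β) / d)².
z_{α} + z_β = 1.645 + 0.674 = 2.319.
n = (2.319 / 0.63)² = 3.681² = 13.55.
Round up.

n = 14 pairs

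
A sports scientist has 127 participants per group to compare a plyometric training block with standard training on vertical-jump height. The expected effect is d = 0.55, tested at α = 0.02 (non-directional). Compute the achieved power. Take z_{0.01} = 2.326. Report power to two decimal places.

power ≈ 0.98

For two equal groups, power = Φ(d·√(n/2) − z_{α/2}).
d·√(n/2) = 0.55 × √(127/2) = 0.55 × 7.969 = 4.383.
z_β = 4.383 − 2.326 = 2.057.
Power = Φ(2.057) = 0.980.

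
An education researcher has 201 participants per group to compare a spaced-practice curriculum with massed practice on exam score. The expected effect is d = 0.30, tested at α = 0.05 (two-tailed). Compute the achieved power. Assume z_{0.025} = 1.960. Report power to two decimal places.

power ≈ 0.85

For two equal groups, power = Φ(d·√(n/2) − z_{α/2}).
d·√(n/2) = 0.30 × √(201/2) = 0.30 × 10.025 = 3.007.
z_β = 3.007 − 1.960 = 1.047.
Power = Φ(1.047) = 0.853.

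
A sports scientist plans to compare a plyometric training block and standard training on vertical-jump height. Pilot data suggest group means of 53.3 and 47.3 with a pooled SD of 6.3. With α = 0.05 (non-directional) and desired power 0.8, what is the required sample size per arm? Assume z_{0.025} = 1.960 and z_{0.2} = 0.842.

Cohen's d = |M₁ − M₂| / SD_pooled = |53.3 − 47.3| / 6.3 = 6.0 / 6.3 = 0.952.
For two independent groups with equal n: n = 2·((z_{α/2} + z_β) / d)².
z_{α/2} + z_β = 1.960 + 0.842 = 2.802.
n = 2 × (2.802 / 0.952)² = 2 × 2.943² = 2 × 8.66 = 17.3.
Round up to the next whole participant.

n = 18 per group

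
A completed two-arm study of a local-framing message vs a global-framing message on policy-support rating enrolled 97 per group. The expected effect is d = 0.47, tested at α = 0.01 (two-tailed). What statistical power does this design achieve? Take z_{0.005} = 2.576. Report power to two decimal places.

For two equal groups, power = Φ(d·√(n/2) − z_{α/2}).
d·√(n/2) = 0.47 × √(97/2) = 0.47 × 6.964 = 3.273.
z_β = 3.273 − 2.576 = 0.697.
Power = Φ(0.697) = 0.757.

power ≈ 0.76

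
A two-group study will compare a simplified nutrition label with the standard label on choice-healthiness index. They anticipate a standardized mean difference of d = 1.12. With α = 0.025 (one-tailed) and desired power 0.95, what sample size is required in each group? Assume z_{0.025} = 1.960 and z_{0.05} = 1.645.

For two independent groups with equal n: n = 2·((z_{α} + z_β) / d)².
z_{α} + z_β = 1.960 + 1.645 = 3.605.
n = 2 × (3.605 / 1.12)² = 2 × 3.219² = 2 × 10.36 = 20.7.
Round up to the next whole participant.

n = 21 per group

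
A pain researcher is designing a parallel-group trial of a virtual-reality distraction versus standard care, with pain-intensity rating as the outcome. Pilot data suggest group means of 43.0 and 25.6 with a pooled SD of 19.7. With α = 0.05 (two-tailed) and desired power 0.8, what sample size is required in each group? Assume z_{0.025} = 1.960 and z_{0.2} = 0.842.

n = 21 per group

Cohen's d = |M₁ − M₂| / SD_pooled = |43.0 − 25.6| / 19.7 = 17.4 / 19.7 = 0.883.
For two independent groups with equal n: n = 2·((z_{α/2} + z_β) / d)².
z_{α/2} + z_β = 1.960 + 0.842 = 2.802.
n = 2 × (2.802 / 0.883)² = 2 × 3.173² = 2 × 10.07 = 20.1.
Round up to the next whole participant.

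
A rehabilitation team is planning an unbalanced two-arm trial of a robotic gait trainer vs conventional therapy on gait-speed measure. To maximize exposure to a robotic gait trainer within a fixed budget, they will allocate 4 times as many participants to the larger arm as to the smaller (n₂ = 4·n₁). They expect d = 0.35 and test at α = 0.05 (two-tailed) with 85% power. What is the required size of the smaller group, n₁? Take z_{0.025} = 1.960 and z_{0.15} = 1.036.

With allocation ratio k = n₂/n₁ = 4, Var(x̄₁−x̄₂) = σ²(1/n₁ + 1/(k·n₁)) = σ²·(k+1)/(k·n₁).
So n₁ = (1 + 1/k)·((z_{α/2} + z_β)/d)² = 1.250 × (2.996/0.35)².
n₁ = 1.250 × 73.27 = 91.6.
Round up: n₁ = 92, giving n₂ = 4 × 92 = 368.

n₁ = 92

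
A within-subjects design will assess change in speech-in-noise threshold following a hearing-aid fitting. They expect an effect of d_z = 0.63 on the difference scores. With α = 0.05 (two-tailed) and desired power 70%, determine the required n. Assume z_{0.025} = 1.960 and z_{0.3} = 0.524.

For a paired (one-sample on differences) test: n = ((z_{α/2} + z_β) / d)².
z_{α/2} + z_β = 1.960 + 0.524 = 2.484.
n = (2.484 / 0.63)² = 3.943² = 15.55.
Round up.

n = 16 pairs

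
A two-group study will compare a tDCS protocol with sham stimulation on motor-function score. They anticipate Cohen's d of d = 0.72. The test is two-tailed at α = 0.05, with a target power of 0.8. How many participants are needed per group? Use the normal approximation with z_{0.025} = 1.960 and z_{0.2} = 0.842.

n = 31 per group

For two independent groups with equal n: n = 2·((z_{α/2} + z_β) / d)².
z_{α/2} + z_β = 1.960 + 0.842 = 2.802.
n = 2 × (2.802 / 0.72)² = 2 × 3.892² = 2 × 15.15 = 30.3.
Round up to the next whole participant.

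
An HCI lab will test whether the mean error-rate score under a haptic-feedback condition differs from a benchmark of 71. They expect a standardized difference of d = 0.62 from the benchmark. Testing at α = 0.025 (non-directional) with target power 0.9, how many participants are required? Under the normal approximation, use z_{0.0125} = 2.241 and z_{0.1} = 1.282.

n = 33

For a one-sample test: n = ((z_{α/2} + z_β) / d)².
z_{α/2} + z_β = 2.241 + 1.282 = 3.523.
n = (3.523 / 0.62)² = 5.682² = 32.29.
Round up.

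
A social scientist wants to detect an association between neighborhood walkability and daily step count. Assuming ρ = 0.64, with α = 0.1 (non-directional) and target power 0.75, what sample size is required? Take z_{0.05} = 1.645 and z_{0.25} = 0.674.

n = 13

Fisher's z: C = ½·ln((1+r)/(1−r)) = ½·ln(4.5556) = 0.7582.
n = ((z_{α/2} + z_β)/C)² + 3.
(1.645 + 0.674) / 0.7582 = 2.319 / 0.7582 = 3.059.
n = 3.059² + 3 = 9.35 + 3 = 12.4.
Round up.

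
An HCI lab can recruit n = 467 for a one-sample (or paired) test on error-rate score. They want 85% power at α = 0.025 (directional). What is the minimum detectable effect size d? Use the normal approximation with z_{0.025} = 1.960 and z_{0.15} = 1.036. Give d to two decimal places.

For a single sample (or paired design) of n = 467: d_min = (z_{α} + z_β)/√n.
z-sum = 1.960 + 1.036 = 2.996.
d_min = 2.996 / √467 = 2.996 / 21.610 = 0.139.

d_min ≈ 0.14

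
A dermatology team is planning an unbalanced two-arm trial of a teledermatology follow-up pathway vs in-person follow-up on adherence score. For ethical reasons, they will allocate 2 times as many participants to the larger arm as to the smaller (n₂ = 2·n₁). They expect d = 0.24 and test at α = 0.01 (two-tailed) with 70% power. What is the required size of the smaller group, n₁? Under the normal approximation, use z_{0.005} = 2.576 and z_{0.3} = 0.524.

n₁ = 251

With allocation ratio k = n₂/n₁ = 2, Var(x̄₁−x̄₂) = σ²(1/n₁ + 1/(k·n₁)) = σ²·(k+1)/(k·n₁).
So n₁ = (1 + 1/k)·((z_{α/2} + z_β)/d)² = 1.500 × (3.100/0.24)².
n₁ = 1.500 × 166.84 = 250.3.
Round up: n₁ = 251, giving n₂ = 2 × 251 = 502.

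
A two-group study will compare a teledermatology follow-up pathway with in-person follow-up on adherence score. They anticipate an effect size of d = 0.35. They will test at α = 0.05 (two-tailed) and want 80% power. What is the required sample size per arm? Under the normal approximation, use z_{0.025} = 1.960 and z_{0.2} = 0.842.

n = 129 per group

For two independent groups with equal n: n = 2·((z_{α/2} + z_β) / d)².
z_{α/2} + z_β = 1.960 + 0.842 = 2.802.
n = 2 × (2.802 / 0.35)² = 2 × 8.006² = 2 × 64.09 = 128.2.
Round up to the next whole participant.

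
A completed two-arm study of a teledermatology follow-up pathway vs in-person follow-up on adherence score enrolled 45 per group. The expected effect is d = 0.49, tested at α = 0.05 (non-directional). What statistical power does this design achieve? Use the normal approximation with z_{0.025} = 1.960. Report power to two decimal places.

power ≈ 0.64

For two equal groups, power = Φ(d·√(n/2) − z_{α/2}).
d·√(n/2) = 0.49 × √(45/2) = 0.49 × 4.743 = 2.324.
z_β = 2.324 − 1.960 = 0.364.
Power = Φ(0.364) = 0.642.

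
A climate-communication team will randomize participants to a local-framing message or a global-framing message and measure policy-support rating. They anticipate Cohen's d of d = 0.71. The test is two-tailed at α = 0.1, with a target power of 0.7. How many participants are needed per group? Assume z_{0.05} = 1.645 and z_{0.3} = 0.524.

For two independent groups with equal n: n = 2·((z_{α/2} + z_β) / d)².
z_{α/2} + z_β = 1.645 + 0.524 = 2.169.
n = 2 × (2.169 / 0.71)² = 2 × 3.055² = 2 × 9.33 = 18.7.
Round up to the next whole participant.

n = 19 per group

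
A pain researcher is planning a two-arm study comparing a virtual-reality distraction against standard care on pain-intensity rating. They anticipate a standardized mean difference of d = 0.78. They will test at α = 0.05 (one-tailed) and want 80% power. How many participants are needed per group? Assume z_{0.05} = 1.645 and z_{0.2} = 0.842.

For two independent groups with equal n: n = 2·((z_{α} + z_β) / d)².
z_{α} + z_β = 1.645 + 0.842 = 2.487.
n = 2 × (2.487 / 0.78)² = 2 × 3.188² = 2 × 10.17 = 20.3.
Round up to the next whole participant.

n = 21 per group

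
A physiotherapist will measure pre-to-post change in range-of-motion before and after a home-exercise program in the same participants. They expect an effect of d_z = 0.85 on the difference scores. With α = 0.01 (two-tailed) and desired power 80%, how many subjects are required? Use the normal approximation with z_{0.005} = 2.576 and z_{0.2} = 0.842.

For a paired (one-sample on differences) test: n = ((z_{α/2} + z_β) / d)².
z_{α/2} + z_β = 2.576 + 0.842 = 3.418.
n = (3.418 / 0.85)² = 4.021² = 16.17.
Round up.

n = 17 pairs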